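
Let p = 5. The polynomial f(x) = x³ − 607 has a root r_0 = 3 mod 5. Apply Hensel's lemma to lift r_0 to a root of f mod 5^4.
r_3 = 93 (mod 625)

Hensel: r_{i+1} = r_i − f(r_i)/f′(r_i) mod 5^{i+2}, where f′(x) = 3x². Iterate:
  r_0 = 3 (mod 5)
  r_1 = 18 (mod 25)
  r_2 = 93 (mod 125)
  r_3 = 93 (mod 625)
Final: r = 93 with f(r) ≡ 0 mod 5^4.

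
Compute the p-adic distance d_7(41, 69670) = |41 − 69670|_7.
d_7(41, 69670) = 1/2401

Step 1 — x − y = 41 − 69670 = -69629. Step 2 — v_7(-69629) = 4 (factor: -69629 = −(7^4 · 29); the sign does not affect v_p). Step 3 — |x − y|_7 = 7^{-4} = 1/2401.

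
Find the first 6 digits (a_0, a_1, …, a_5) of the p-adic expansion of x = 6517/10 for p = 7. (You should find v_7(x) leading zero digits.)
(a_0, …, a_5) = (0, 0, 0, 4, 6, 4)

v_7(6517/10) = 3, so a_0 = ... = a_2 = 0. Factor out: x = 7^3 · u with u = 19/10 a unit in ℤ_7. Expand u iteratively via a_{v+i} = u_i mod 7, u_{i+1} = (u_i − a_{v+i})/7:
  u_0 = 19/10;  a_3 = 4;  u_1 = (u_0 − 4)/7 = -3/10
  u_1 = -3/10;  a_4 = 6;  u_2 = (u_1 − 6)/7 = -9/10
  u_2 = -9/10;  a_5 = 4;  u_3 = (u_2 − 4)/7 = -7/10
Digits: (0, 0, 0, 4, 6, 4).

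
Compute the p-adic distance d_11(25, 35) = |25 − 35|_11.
d_11(25, 35) = 1

Step 1 — x − y = 25 − 35 = -10. Step 2 — v_11(-10) = 0 (factor: -10 = −(11^0 · 10); the sign does not affect v_p). Step 3 — |x − y|_11 = 11^{0} = 1.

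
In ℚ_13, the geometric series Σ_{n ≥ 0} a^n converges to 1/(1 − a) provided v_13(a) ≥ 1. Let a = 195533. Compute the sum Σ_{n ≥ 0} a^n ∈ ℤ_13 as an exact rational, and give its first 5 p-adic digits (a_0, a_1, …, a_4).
Σ a^n = 1/(1 − a) = -1/195532;  first 5 digits = (1, 0, 0, 11, 6)

v_13(a) = 3 ≥ 1, so the series converges in ℤ_13 to 1/(1 − a) = 1/(1 − 195533) = -1/195532. Expand this rational in ℤ_13: compute digits iteratively via d_i = x_i mod 13, x_{i+1} = (x_i − d_i)/13. The first 5 digits are (1, 0, 0, 11, 6).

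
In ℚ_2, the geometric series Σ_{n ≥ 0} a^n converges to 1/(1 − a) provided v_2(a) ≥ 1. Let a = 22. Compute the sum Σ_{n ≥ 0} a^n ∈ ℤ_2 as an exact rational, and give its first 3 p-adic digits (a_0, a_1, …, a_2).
Σ a^n = 1/(1 − a) = -1/21;  first 3 digits = (1, 1, 0)

v_2(a) = 1 ≥ 1, so the series converges in ℤ_2 to 1/(1 − a) = 1/(1 − 22) = -1/21. Expand this rational in ℤ_2: compute digits iteratively via d_i = x_i mod 2, x_{i+1} = (x_i − d_i)/2. The first 3 digits are (1, 1, 0).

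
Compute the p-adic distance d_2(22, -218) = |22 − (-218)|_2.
d_2(22, -218) = 1/16

Step 1 — x − y = 22 − (-218) = 240. Step 2 — v_2(240) = 4 (factor: 240 = (2^4 · 15); the sign does not affect v_p). Step 3 — |x − y|_2 = 2^{-4} = 1/16.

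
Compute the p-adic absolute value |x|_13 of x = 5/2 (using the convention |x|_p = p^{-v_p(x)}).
|5/2|_13 = 1

Step 1 — compute v_13(x) by factoring powers of 13 out of the numerator and denominator: v_13(5/2) = 0. Step 2 — apply |x|_p = p^{-v_p(x)} = 13^{0} = 1.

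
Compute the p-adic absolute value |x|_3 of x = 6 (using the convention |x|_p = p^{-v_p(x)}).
|6|_3 = 1/3

Step 1 — compute v_3(x) by factoring powers of 3 out of the numerator and denominator: v_3(6) = 1. Step 2 — apply |x|_p = p^{-v_p(x)} = 3^{-1} = 1/3.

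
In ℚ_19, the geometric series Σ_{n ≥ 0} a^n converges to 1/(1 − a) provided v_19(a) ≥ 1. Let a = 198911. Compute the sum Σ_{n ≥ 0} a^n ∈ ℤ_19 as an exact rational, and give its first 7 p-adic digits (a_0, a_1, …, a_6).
Σ a^n = 1/(1 − a) = -1/198910;  first 7 digits = (1, 0, 0, 10, 1, 0, 5)

v_19(a) = 3 ≥ 1, so the series converges in ℤ_19 to 1/(1 − a) = 1/(1 − 198911) = -1/198910. Expand this rational in ℤ_19: compute digits iteratively via d_i = x_i mod 19, x_{i+1} = (x_i − d_i)/19. The first 7 digits are (1, 0, 0, 10, 1, 0, 5).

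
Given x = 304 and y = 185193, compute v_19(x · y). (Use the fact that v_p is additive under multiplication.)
v_19(56298672) = 4

v_p(x) = 1 (factor: 304 = 19^1 · 16); v_p(y) = 3 (factor: 185193 = 19^3 · 27). Additivity: v_p(xy) = v_p(x) + v_p(y) = 1 + 3 = 4. (Direct check: xy = 56298672 = 19^4 · (432).)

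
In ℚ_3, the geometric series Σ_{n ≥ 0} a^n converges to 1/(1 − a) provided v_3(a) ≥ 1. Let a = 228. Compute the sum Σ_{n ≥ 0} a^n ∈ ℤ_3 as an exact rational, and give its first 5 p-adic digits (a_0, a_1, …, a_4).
Σ a^n = 1/(1 − a) = -1/227;  first 5 digits = (1, 1, 2, 2, 0)

v_3(a) = 1 ≥ 1, so the series converges in ℤ_3 to 1/(1 − a) = 1/(1 − 228) = -1/227. Expand this rational in ℤ_3: compute digits iteratively via d_i = x_i mod 3, x_{i+1} = (x_i − d_i)/3. The first 5 digits are (1, 1, 2, 2, 0).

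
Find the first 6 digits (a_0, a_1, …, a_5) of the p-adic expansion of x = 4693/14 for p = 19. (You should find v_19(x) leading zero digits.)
(a_0, …, a_5) = (0, 0, 5, 12, 17, 14)

v_19(4693/14) = 2, so a_0 = ... = a_1 = 0. Factor out: x = 19^2 · u with u = 13/14 a unit in ℤ_19. Expand u iteratively via a_{v+i} = u_i mod 19, u_{i+1} = (u_i − a_{v+i})/19:
  u_0 = 13/14;  a_2 = 5;  u_1 = (u_0 − 5)/19 = -3/14
  u_1 = -3/14;  a_3 = 12;  u_2 = (u_1 − 12)/19 = -9/14
  u_2 = -9/14;  a_4 = 17;  u_3 = (u_2 − 17)/19 = -13/14
  u_3 = -13/14;  a_5 = 14;  u_4 = (u_3 − 14)/19 = -11/14
Digits: (0, 0, 5, 12, 17, 14).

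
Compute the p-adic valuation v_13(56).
v_13(56) = 0

v_13(n) is the largest exponent k such that 13^k divides n. Factor out: 56 = 13^0 · 56. (Sign doesn't affect v_p.) So v_13(56) = 0.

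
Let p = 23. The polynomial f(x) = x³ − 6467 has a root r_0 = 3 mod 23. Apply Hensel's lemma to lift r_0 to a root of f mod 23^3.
r_2 = 6374 (mod 12167)

Hensel: r_{i+1} = r_i − f(r_i)/f′(r_i) mod 23^{i+2}, where f′(x) = 3x². Iterate:
  r_0 = 3 (mod 23)
  r_1 = 26 (mod 529)
  r_2 = 6374 (mod 12167)
Final: r = 6374 with f(r) ≡ 0 mod 23^3.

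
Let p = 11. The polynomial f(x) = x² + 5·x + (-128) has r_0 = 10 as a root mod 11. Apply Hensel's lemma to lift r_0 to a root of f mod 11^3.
r_2 = 285 (mod 1331)

Hensel: r_{i+1} = r_i − f(r_i)·(f′(r_i))^{-1} mod 11^{i+2}, f′(x) = 2x + 5. Iterate:
  r_0 = 10 (mod 11)
  r_1 = 43 (mod 121)
  r_2 = 285 (mod 1331)
Final: r = 285 satisfies f(r) ≡ 0 mod 11^3.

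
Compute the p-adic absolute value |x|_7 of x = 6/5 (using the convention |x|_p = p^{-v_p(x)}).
|6/5|_7 = 1

Step 1 — compute v_7(x) by factoring powers of 7 out of the numerator and denominator: v_7(6/5) = 0. Step 2 — apply |x|_p = p^{-v_p(x)} = 7^{0} = 1.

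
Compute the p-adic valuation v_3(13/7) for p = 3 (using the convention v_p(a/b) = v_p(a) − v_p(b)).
v_3(13/7) = 0

Factor powers of 3 from the numerator and denominator of the reduced fraction: 13 = 3^0 · 13 and 7 = 3^0 · 7. Apply v_p(a/b) = v_p(a) − v_p(b): v_3(13/7) = 0 − 0 = 0.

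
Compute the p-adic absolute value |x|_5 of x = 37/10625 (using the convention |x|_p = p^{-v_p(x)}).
|37/10625|_5 = 625

Step 1 — compute v_5(x) by factoring powers of 5 out of the numerator and denominator: v_5(37/10625) = -4. Step 2 — apply |x|_p = p^{-v_p(x)} = 5^{4} = 625.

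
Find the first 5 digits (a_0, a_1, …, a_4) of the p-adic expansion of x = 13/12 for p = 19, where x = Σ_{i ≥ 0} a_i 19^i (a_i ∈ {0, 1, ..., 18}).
(a_0, …, a_4) = (9, 17, 7, 17, 7)

v_19(13/12) = 0 (numerator and denominator both coprime to 19), so x ∈ ℤ_19^×. Compute digits iteratively via a_i = x_i mod 19, x_{i+1} = (x_i − a_i)/19, with x_0 = x:
  x_0 = 13/12;  a_0 = 9;  x_1 = (x_0 − 9)/19 = -5/12
  x_1 = -5/12;  a_1 = 17;  x_2 = (x_1 − 17)/19 = -11/12
  x_2 = -11/12;  a_2 = 7;  x_3 = (x_2 − 7)/19 = -5/12
  x_3 = -5/12;  a_3 = 17;  x_4 = (x_3 − 17)/19 = -11/12
  x_4 = -11/12;  a_4 = 7;  x_5 = (x_4 − 7)/19 = -5/12
Digits: (9, 17, 7, 17, 7).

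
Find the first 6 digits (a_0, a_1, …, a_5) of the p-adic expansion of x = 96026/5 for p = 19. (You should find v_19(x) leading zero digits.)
(a_0, …, a_5) = (0, 0, 0, 18, 3, 15)

v_19(96026/5) = 3, so a_0 = ... = a_2 = 0. Factor out: x = 19^3 · u with u = 14/5 a unit in ℤ_19. Expand u iteratively via a_{v+i} = u_i mod 19, u_{i+1} = (u_i − a_{v+i})/19:
  u_0 = 14/5;  a_3 = 18;  u_1 = (u_0 − 18)/19 = -4/5
  u_1 = -4/5;  a_4 = 3;  u_2 = (u_1 − 3)/19 = -1/5
  u_2 = -1/5;  a_5 = 15;  u_3 = (u_2 − 15)/19 = -4/5
Digits: (0, 0, 0, 18, 3, 15).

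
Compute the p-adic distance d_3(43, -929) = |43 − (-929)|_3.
d_3(43, -929) = 1/243

Step 1 — x − y = 43 − (-929) = 972. Step 2 — v_3(972) = 5 (factor: 972 = (3^5 · 4); the sign does not affect v_p). Step 3 — |x − y|_3 = 3^{-5} = 1/243.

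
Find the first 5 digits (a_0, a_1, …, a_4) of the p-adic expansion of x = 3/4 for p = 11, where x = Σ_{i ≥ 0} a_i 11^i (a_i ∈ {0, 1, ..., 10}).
(a_0, …, a_4) = (9, 2, 8, 2, 8)

v_11(3/4) = 0 (numerator and denominator both coprime to 11), so x ∈ ℤ_11^×. Compute digits iteratively via a_i = x_i mod 11, x_{i+1} = (x_i − a_i)/11, with x_0 = x:
  x_0 = 3/4;  a_0 = 9;  x_1 = (x_0 − 9)/11 = -3/4
  x_1 = -3/4;  a_1 = 2;  x_2 = (x_1 − 2)/11 = -1/4
  x_2 = -1/4;  a_2 = 8;  x_3 = (x_2 − 8)/11 = -3/4
  x_3 = -3/4;  a_3 = 2;  x_4 = (x_3 − 2)/11 = -1/4
  x_4 = -1/4;  a_4 = 8;  x_5 = (x_4 − 8)/11 = -3/4
Digits: (9, 2, 8, 2, 8).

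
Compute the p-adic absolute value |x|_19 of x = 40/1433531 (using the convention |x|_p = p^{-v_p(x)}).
|40/1433531|_19 = 130321

Step 1 — compute v_19(x) by factoring powers of 19 out of the numerator and denominator: v_19(40/1433531) = -4. Step 2 — apply |x|_p = p^{-v_p(x)} = 19^{4} = 130321.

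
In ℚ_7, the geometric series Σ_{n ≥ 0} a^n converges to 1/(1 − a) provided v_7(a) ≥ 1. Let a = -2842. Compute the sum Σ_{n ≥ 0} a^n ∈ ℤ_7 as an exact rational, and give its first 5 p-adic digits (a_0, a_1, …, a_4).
Σ a^n = 1/(1 − a) = 1/2843;  first 5 digits = (1, 0, 5, 5, 2)

v_7(a) = 2 ≥ 1, so the series converges in ℤ_7 to 1/(1 − a) = 1/(1 − (-2842)) = 1/2843. Expand this rational in ℤ_7: compute digits iteratively via d_i = x_i mod 7, x_{i+1} = (x_i − d_i)/7. The first 5 digits are (1, 0, 5, 5, 2).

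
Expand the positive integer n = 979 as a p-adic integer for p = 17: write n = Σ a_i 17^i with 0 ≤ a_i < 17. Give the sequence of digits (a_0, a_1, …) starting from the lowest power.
(a_0, a_1, …) = (10, 6, 3)

Repeated division by 17 gives the digits low-to-high: 979 = 10 + 6·17^1 + 3·17^2. Digit sequence: (10, 6, 3).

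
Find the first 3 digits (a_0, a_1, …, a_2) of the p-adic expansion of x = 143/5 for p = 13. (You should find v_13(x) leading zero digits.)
(a_0, …, a_2) = (0, 10, 2)

v_13(143/5) = 1, so a_0 = ... = a_0 = 0. Factor out: x = 13^1 · u with u = 11/5 a unit in ℤ_13. Expand u iteratively via a_{v+i} = u_i mod 13, u_{i+1} = (u_i − a_{v+i})/13:
  u_0 = 11/5;  a_1 = 10;  u_1 = (u_0 − 10)/13 = -3/5
  u_1 = -3/5;  a_2 = 2;  u_2 = (u_1 − 2)/13 = -1/5
Digits: (0, 10, 2).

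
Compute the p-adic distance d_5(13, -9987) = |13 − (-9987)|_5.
d_5(13, -9987) = 1/625

Step 1 — x − y = 13 − (-9987) = 10000. Step 2 — v_5(10000) = 4 (factor: 10000 = (5^4 · 16); the sign does not affect v_p). Step 3 — |x − y|_5 = 5^{-4} = 1/625.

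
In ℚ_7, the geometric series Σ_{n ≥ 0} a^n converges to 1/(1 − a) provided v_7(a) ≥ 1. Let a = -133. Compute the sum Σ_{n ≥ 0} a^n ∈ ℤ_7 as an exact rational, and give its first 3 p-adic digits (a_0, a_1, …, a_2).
Σ a^n = 1/(1 − a) = 1/134;  first 3 digits = (1, 2, 1)

v_7(a) = 1 ≥ 1, so the series converges in ℤ_7 to 1/(1 − a) = 1/(1 − (-133)) = 1/134. Expand this rational in ℤ_7: compute digits iteratively via d_i = x_i mod 7, x_{i+1} = (x_i − d_i)/7. The first 3 digits are (1, 2, 1).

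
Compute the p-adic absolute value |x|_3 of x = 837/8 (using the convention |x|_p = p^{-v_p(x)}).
|837/8|_3 = 1/27

Step 1 — compute v_3(x) by factoring powers of 3 out of the numerator and denominator: v_3(837/8) = 3. Step 2 — apply |x|_p = p^{-v_p(x)} = 3^{-3} = 1/27.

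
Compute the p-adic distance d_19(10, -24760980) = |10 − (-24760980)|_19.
d_19(10, -24760980) = 1/2476099

Step 1 — x − y = 10 − (-24760980) = 24760990. Step 2 — v_19(24760990) = 5 (factor: 24760990 = (19^5 · 10); the sign does not affect v_p). Step 3 — |x − y|_19 = 19^{-5} = 1/2476099.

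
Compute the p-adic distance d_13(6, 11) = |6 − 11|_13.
d_13(6, 11) = 1

Step 1 — x − y = 6 − 11 = -5. Step 2 — v_13(-5) = 0 (factor: -5 = −(13^0 · 5); the sign does not affect v_p). Step 3 — |x − y|_13 = 13^{0} = 1.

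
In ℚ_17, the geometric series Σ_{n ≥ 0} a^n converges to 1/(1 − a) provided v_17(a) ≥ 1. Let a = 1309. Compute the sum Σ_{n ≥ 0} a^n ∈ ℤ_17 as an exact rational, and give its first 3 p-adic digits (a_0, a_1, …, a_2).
Σ a^n = 1/(1 − a) = -1/1308;  first 3 digits = (1, 9, 0)

v_17(a) = 1 ≥ 1, so the series converges in ℤ_17 to 1/(1 − a) = 1/(1 − 1309) = -1/1308. Expand this rational in ℤ_17: compute digits iteratively via d_i = x_i mod 17, x_{i+1} = (x_i − d_i)/17. The first 3 digits are (1, 9, 0).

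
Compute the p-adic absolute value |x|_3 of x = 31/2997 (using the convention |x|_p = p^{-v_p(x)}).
|31/2997|_3 = 81

Step 1 — compute v_3(x) by factoring powers of 3 out of the numerator and denominator: v_3(31/2997) = -4. Step 2 — apply |x|_p = p^{-v_p(x)} = 3^{4} = 81.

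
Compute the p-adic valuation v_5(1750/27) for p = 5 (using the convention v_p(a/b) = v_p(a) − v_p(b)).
v_5(1750/27) = 3

Factor powers of 5 from the numerator and denominator of the reduced fraction: 1750 = 5^3 · 14 and 27 = 5^0 · 27. Apply v_p(a/b) = v_p(a) − v_p(b): v_5(1750/27) = 3 − 0 = 3.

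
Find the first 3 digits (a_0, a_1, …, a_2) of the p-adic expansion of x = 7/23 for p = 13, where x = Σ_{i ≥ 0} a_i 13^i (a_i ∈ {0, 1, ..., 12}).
(a_0, …, a_2) = (2, 1, 5)

v_13(7/23) = 0 (numerator and denominator both coprime to 13), so x ∈ ℤ_13^×. Compute digits iteratively via a_i = x_i mod 13, x_{i+1} = (x_i − a_i)/13, with x_0 = x:
  x_0 = 7/23;  a_0 = 2;  x_1 = (x_0 − 2)/13 = -3/23
  x_1 = -3/23;  a_1 = 1;  x_2 = (x_1 − 1)/13 = -2/23
  x_2 = -2/23;  a_2 = 5;  x_3 = (x_2 − 5)/13 = -9/23
Digits: (2, 1, 5).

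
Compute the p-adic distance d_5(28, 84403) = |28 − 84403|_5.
d_5(28, 84403) = 1/3125

Step 1 — x − y = 28 − 84403 = -84375. Step 2 — v_5(-84375) = 5 (factor: -84375 = −(5^5 · 27); the sign does not affect v_p). Step 3 — |x − y|_5 = 5^{-5} = 1/3125.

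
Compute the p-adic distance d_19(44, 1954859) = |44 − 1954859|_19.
d_19(44, 1954859) = 1/130321

Step 1 — x − y = 44 − 1954859 = -1954815. Step 2 — v_19(-1954815) = 4 (factor: -1954815 = −(19^4 · 15); the sign does not affect v_p). Step 3 — |x − y|_19 = 19^{-4} = 1/130321.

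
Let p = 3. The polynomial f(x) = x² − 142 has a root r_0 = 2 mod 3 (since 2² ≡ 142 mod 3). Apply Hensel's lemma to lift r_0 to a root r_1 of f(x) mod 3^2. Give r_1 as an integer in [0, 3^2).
r_1 = 5 (mod 9)

Hensel's recurrence: r_{i+1} = r_i − f(r_i)·(f′(r_i))^{-1} mod 3^{i+2}, with f′(x) = 2x. Iterate:
  r_0 = 2 (mod 3)
  r_1 = 5 (mod 9)
Final: r_1 = 5, and one checks f(r_1) ≡ 0 mod 3^2.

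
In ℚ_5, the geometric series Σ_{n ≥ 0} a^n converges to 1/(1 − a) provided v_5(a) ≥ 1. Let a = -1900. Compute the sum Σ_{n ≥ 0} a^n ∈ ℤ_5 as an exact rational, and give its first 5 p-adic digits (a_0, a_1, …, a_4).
Σ a^n = 1/(1 − a) = 1/1901;  first 5 digits = (1, 0, 4, 4, 2)

v_5(a) = 2 ≥ 1, so the series converges in ℤ_5 to 1/(1 − a) = 1/(1 − (-1900)) = 1/1901. Expand this rational in ℤ_5: compute digits iteratively via d_i = x_i mod 5, x_{i+1} = (x_i − d_i)/5. The first 5 digits are (1, 0, 4, 4, 2).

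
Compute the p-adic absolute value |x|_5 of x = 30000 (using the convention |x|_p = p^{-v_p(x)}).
|30000|_5 = 1/625

Step 1 — compute v_5(x) by factoring powers of 5 out of the numerator and denominator: v_5(30000) = 4. Step 2 — apply |x|_p = p^{-v_p(x)} = 5^{-4} = 1/625.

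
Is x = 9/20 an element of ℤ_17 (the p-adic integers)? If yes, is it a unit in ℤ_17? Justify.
x ∈ ℤ_17^× (unit); v_17(x) = 0

ℤ_17 = {x ∈ ℚ_17 : v_17(x) ≥ 0} and ℤ_17^× = {x ∈ ℤ_17 : v_17(x) = 0}. Here v_17(9/20) = v_17(num) − v_17(den) = 0; compare against these criteria.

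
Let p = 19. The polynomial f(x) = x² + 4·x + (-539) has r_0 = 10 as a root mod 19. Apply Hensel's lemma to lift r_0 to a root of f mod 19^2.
r_1 = 162 (mod 361)

Hensel: r_{i+1} = r_i − f(r_i)·(f′(r_i))^{-1} mod 19^{i+2}, f′(x) = 2x + 4. Iterate:
  r_0 = 10 (mod 19)
  r_1 = 162 (mod 361)
Final: r = 162 satisfies f(r) ≡ 0 mod 19^2.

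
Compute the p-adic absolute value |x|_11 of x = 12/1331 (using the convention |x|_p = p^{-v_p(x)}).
|12/1331|_11 = 1331

Step 1 — compute v_11(x) by factoring powers of 11 out of the numerator and denominator: v_11(12/1331) = -3. Step 2 — apply |x|_p = p^{-v_p(x)} = 11^{3} = 1331.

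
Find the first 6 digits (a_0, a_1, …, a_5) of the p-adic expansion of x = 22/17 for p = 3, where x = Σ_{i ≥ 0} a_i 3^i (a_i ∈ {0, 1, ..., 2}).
(a_0, …, a_5) = (2, 1, 1, 2, 2, 1)

v_3(22/17) = 0 (numerator and denominator both coprime to 3), so x ∈ ℤ_3^×. Compute digits iteratively via a_i = x_i mod 3, x_{i+1} = (x_i − a_i)/3, with x_0 = x:
  x_0 = 22/17;  a_0 = 2;  x_1 = (x_0 − 2)/3 = -4/17
  x_1 = -4/17;  a_1 = 1;  x_2 = (x_1 − 1)/3 = -7/17
  x_2 = -7/17;  a_2 = 1;  x_3 = (x_2 − 1)/3 = -8/17
  x_3 = -8/17;  a_3 = 2;  x_4 = (x_3 − 2)/3 = -14/17
  x_4 = -14/17;  a_4 = 2;  x_5 = (x_4 − 2)/3 = -16/17
  x_5 = -16/17;  a_5 = 1;  x_6 = (x_5 − 1)/3 = -11/17
Digits: (2, 1, 1, 2, 2, 1).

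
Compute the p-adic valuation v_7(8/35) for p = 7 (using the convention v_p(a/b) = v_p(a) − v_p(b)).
v_7(8/35) = -1

Factor powers of 7 from the numerator and denominator of the reduced fraction: 8 = 7^0 · 8 and 35 = 7^1 · 5. Apply v_p(a/b) = v_p(a) − v_p(b): v_7(8/35) = 0 − 1 = -1.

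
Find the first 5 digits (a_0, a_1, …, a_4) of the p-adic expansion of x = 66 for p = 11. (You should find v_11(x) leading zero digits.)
(a_0, …, a_4) = (0, 6, 0, 0, 0)

v_11(66) = 1, so a_0 = ... = a_0 = 0. Factor out: x = 11^1 · u with u = 6 a unit in ℤ_11. Expand u iteratively via a_{v+i} = u_i mod 11, u_{i+1} = (u_i − a_{v+i})/11:
  u_0 = 6;  a_1 = 6;  u_1 = (u_0 − 6)/11 = 0
  u_1 = 0;  a_2 = 0;  u_2 = (u_1 − 0)/11 = 0
  u_2 = 0;  a_3 = 0;  u_3 = (u_2 − 0)/11 = 0
  u_3 = 0;  a_4 = 0;  u_4 = (u_3 − 0)/11 = 0
Digits: (0, 6, 0, 0, 0).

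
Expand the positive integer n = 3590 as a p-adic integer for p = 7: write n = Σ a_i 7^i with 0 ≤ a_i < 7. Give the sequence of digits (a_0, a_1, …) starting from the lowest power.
(a_0, a_1, …) = (6, 1, 3, 3, 1)

Repeated division by 7 gives the digits low-to-high: 3590 = 6 + 1·7^1 + 3·7^2 + 3·7^3 + 1·7^4. Digit sequence: (6, 1, 3, 3, 1).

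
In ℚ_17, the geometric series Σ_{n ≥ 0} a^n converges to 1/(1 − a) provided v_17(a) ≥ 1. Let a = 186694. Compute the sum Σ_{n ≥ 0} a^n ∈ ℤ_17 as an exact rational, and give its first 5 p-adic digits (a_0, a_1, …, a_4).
Σ a^n = 1/(1 − a) = -1/186693;  first 5 digits = (1, 0, 0, 4, 2)

v_17(a) = 3 ≥ 1, so the series converges in ℤ_17 to 1/(1 − a) = 1/(1 − 186694) = -1/186693. Expand this rational in ℤ_17: compute digits iteratively via d_i = x_i mod 17, x_{i+1} = (x_i − d_i)/17. The first 5 digits are (1, 0, 0, 4, 2).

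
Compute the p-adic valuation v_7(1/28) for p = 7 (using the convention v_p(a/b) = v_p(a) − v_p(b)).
v_7(1/28) = -1

Factor powers of 7 from the numerator and denominator of the reduced fraction: 1 = 7^0 · 1 and 28 = 7^1 · 4. Apply v_p(a/b) = v_p(a) − v_p(b): v_7(1/28) = 0 − 1 = -1.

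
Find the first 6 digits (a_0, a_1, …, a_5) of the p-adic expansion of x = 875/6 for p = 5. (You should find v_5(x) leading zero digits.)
(a_0, …, a_5) = (0, 0, 0, 2, 4, 0)

v_5(875/6) = 3, so a_0 = ... = a_2 = 0. Factor out: x = 5^3 · u with u = 7/6 a unit in ℤ_5. Expand u iteratively via a_{v+i} = u_i mod 5, u_{i+1} = (u_i − a_{v+i})/5:
  u_0 = 7/6;  a_3 = 2;  u_1 = (u_0 − 2)/5 = -1/6
  u_1 = -1/6;  a_4 = 4;  u_2 = (u_1 − 4)/5 = -5/6
  u_2 = -5/6;  a_5 = 0;  u_3 = (u_2 − 0)/5 = -1/6
Digits: (0, 0, 0, 2, 4, 0).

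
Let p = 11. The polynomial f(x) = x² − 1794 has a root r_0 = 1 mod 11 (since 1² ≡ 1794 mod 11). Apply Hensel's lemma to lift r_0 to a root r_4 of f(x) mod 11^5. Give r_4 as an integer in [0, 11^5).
r_4 = 156564 (mod 161051)

Hensel's recurrence: r_{i+1} = r_i − f(r_i)·(f′(r_i))^{-1} mod 11^{i+2}, with f′(x) = 2x. Iterate:
  r_0 = 1 (mod 11)
  r_1 = 111 (mod 121)
  r_2 = 837 (mod 1331)
  r_3 = 10154 (mod 14641)
  r_4 = 156564 (mod 161051)
Final: r_4 = 156564, and one checks f(r_4) ≡ 0 mod 11^5.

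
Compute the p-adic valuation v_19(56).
v_19(56) = 0

v_19(n) is the largest exponent k such that 19^k divides n. Factor out: 56 = 19^0 · 56. (Sign doesn't affect v_p.) So v_19(56) = 0.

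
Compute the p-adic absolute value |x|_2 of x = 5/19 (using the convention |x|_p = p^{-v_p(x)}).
|5/19|_2 = 1

Step 1 — compute v_2(x) by factoring powers of 2 out of the numerator and denominator: v_2(5/19) = 0. Step 2 — apply |x|_p = p^{-v_p(x)} = 2^{0} = 1.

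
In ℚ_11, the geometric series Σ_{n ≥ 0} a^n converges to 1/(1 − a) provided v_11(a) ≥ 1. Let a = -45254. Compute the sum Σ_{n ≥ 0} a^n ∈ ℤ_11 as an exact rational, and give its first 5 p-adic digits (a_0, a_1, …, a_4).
Σ a^n = 1/(1 − a) = 1/45255;  first 5 digits = (1, 0, 0, 10, 7)

v_11(a) = 3 ≥ 1, so the series converges in ℤ_11 to 1/(1 − a) = 1/(1 − (-45254)) = 1/45255. Expand this rational in ℤ_11: compute digits iteratively via d_i = x_i mod 11, x_{i+1} = (x_i − d_i)/11. The first 5 digits are (1, 0, 0, 10, 7).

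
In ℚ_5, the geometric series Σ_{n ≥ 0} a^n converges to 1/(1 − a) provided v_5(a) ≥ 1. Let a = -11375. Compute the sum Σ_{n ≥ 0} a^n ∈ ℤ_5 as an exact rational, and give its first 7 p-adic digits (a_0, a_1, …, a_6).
Σ a^n = 1/(1 − a) = 1/11376;  first 7 digits = (1, 0, 0, 4, 1, 1, 0)

v_5(a) = 3 ≥ 1, so the series converges in ℤ_5 to 1/(1 − a) = 1/(1 − (-11375)) = 1/11376. Expand this rational in ℤ_5: compute digits iteratively via d_i = x_i mod 5, x_{i+1} = (x_i − d_i)/5. The first 7 digits are (1, 0, 0, 4, 1, 1, 0).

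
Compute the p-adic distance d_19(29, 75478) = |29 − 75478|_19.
d_19(29, 75478) = 1/6859

Step 1 — x − y = 29 − 75478 = -75449. Step 2 — v_19(-75449) = 3 (factor: -75449 = −(19^3 · 11); the sign does not affect v_p). Step 3 — |x − y|_19 = 19^{-3} = 1/6859.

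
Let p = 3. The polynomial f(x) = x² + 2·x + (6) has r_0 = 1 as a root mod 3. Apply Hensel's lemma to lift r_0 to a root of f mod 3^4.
r_3 = 19 (mod 81)

Hensel: r_{i+1} = r_i − f(r_i)·(f′(r_i))^{-1} mod 3^{i+2}, f′(x) = 2x + 2. Iterate:
  r_0 = 1 (mod 3)
  r_1 = 1 (mod 9)
  r_2 = 19 (mod 27)
  r_3 = 19 (mod 81)
Final: r = 19 satisfies f(r) ≡ 0 mod 3^4.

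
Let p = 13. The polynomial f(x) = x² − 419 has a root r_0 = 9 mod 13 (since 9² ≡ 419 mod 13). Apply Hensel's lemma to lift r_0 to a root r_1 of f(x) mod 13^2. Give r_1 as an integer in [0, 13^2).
r_1 = 9 (mod 169)

Hensel's recurrence: r_{i+1} = r_i − f(r_i)·(f′(r_i))^{-1} mod 13^{i+2}, with f′(x) = 2x. Iterate:
  r_0 = 9 (mod 13)
  r_1 = 9 (mod 169)
Final: r_1 = 9, and one checks f(r_1) ≡ 0 mod 13^2.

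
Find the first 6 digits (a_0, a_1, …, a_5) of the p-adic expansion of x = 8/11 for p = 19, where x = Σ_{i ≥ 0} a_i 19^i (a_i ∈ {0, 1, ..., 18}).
(a_0, …, a_5) = (18, 6, 10, 15, 13, 1)

v_19(8/11) = 0 (numerator and denominator both coprime to 19), so x ∈ ℤ_19^×. Compute digits iteratively via a_i = x_i mod 19, x_{i+1} = (x_i − a_i)/19, with x_0 = x:
  x_0 = 8/11;  a_0 = 18;  x_1 = (x_0 − 18)/19 = -10/11
  x_1 = -10/11;  a_1 = 6;  x_2 = (x_1 − 6)/19 = -4/11
  x_2 = -4/11;  a_2 = 10;  x_3 = (x_2 − 10)/19 = -6/11
  x_3 = -6/11;  a_3 = 15;  x_4 = (x_3 − 15)/19 = -9/11
  x_4 = -9/11;  a_4 = 13;  x_5 = (x_4 − 13)/19 = -8/11
  x_5 = -8/11;  a_5 = 1;  x_6 = (x_5 − 1)/19 = -1/11
Digits: (18, 6, 10, 15, 13, 1).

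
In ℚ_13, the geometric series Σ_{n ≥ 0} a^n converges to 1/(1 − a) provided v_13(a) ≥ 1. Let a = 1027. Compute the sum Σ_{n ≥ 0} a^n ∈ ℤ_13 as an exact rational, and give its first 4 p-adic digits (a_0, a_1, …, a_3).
Σ a^n = 1/(1 − a) = -1/1026;  first 4 digits = (1, 1, 7, 0)

v_13(a) = 1 ≥ 1, so the series converges in ℤ_13 to 1/(1 − a) = 1/(1 − 1027) = -1/1026. Expand this rational in ℤ_13: compute digits iteratively via d_i = x_i mod 13, x_{i+1} = (x_i − d_i)/13. The first 4 digits are (1, 1, 7, 0).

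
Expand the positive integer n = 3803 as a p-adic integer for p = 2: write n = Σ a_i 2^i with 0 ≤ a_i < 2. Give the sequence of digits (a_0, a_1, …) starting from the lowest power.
(a_0, a_1, …) = (1, 1, 0, 1, 1, 0, 1, 1, 0, 1, 1, 1)

Repeated division by 2 gives the digits low-to-high: 3803 = 1 + 1·2^1 + 1·2^3 + 1·2^4 + 1·2^6 + 1·2^7 + 1·2^9 + 1·2^10 + 1·2^11. Digit sequence: (1, 1, 0, 1, 1, 0, 1, 1, 0, 1, 1, 1).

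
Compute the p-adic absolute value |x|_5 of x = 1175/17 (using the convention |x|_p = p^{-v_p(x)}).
|1175/17|_5 = 1/25

Step 1 — compute v_5(x) by factoring powers of 5 out of the numerator and denominator: v_5(1175/17) = 2. Step 2 — apply |x|_p = p^{-v_p(x)} = 5^{-2} = 1/25.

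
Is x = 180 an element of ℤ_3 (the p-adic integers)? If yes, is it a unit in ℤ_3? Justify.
x ∈ ℤ_3 but not a unit; v_3(x) = 2 > 0

ℤ_3 = {x ∈ ℚ_3 : v_3(x) ≥ 0} and ℤ_3^× = {x ∈ ℤ_3 : v_3(x) = 0}. Here v_3(180) = v_3(num) − v_3(den) = 2; compare against these criteria.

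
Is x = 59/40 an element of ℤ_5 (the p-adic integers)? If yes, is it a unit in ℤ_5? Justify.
x ∉ ℤ_5 (v_5(x) = -1 < 0)

ℤ_5 = {x ∈ ℚ_5 : v_5(x) ≥ 0} and ℤ_5^× = {x ∈ ℤ_5 : v_5(x) = 0}. Here v_5(59/40) = v_5(num) − v_5(den) = -1; compare against these criteria.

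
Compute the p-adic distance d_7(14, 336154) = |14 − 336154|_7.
d_7(14, 336154) = 1/16807

Step 1 — x − y = 14 − 336154 = -336140. Step 2 — v_7(-336140) = 5 (factor: -336140 = −(7^5 · 20); the sign does not affect v_p). Step 3 — |x − y|_7 = 7^{-5} = 1/16807.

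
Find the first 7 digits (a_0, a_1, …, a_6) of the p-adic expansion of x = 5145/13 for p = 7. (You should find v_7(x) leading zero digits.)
(a_0, …, a_6) = (0, 0, 0, 6, 2, 5, 3)

v_7(5145/13) = 3, so a_0 = ... = a_2 = 0. Factor out: x = 7^3 · u with u = 15/13 a unit in ℤ_7. Expand u iteratively via a_{v+i} = u_i mod 7, u_{i+1} = (u_i − a_{v+i})/7:
  u_0 = 15/13;  a_3 = 6;  u_1 = (u_0 − 6)/7 = -9/13
  u_1 = -9/13;  a_4 = 2;  u_2 = (u_1 − 2)/7 = -5/13
  u_2 = -5/13;  a_5 = 5;  u_3 = (u_2 − 5)/7 = -10/13
  u_3 = -10/13;  a_6 = 3;  u_4 = (u_3 − 3)/7 = -7/13
Digits: (0, 0, 0, 6, 2, 5, 3).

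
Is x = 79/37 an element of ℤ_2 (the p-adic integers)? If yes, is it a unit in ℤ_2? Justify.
x ∈ ℤ_2^× (unit); v_2(x) = 0

ℤ_2 = {x ∈ ℚ_2 : v_2(x) ≥ 0} and ℤ_2^× = {x ∈ ℤ_2 : v_2(x) = 0}. Here v_2(79/37) = v_2(num) − v_2(den) = 0; compare against these criteria.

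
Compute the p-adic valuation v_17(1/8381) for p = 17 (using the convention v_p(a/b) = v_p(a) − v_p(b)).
v_17(1/8381) = -2

Factor powers of 17 from the numerator and denominator of the reduced fraction: 1 = 17^0 · 1 and 8381 = 17^2 · 29. Apply v_p(a/b) = v_p(a) − v_p(b): v_17(1/8381) = 0 − 2 = -2.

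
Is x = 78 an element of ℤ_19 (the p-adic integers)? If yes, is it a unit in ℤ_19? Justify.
x ∈ ℤ_19^× (unit); v_19(x) = 0

ℤ_19 = {x ∈ ℚ_19 : v_19(x) ≥ 0} and ℤ_19^× = {x ∈ ℤ_19 : v_19(x) = 0}. Here v_19(78) = v_19(num) − v_19(den) = 0; compare against these criteria.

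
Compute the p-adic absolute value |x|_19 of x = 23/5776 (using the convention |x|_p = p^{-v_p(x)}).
|23/5776|_19 = 361

Step 1 — compute v_19(x) by factoring powers of 19 out of the numerator and denominator: v_19(23/5776) = -2. Step 2 — apply |x|_p = p^{-v_p(x)} = 19^{2} = 361.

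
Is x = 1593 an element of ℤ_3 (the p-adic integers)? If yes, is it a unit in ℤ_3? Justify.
x ∈ ℤ_3 but not a unit; v_3(x) = 3 > 0

ℤ_3 = {x ∈ ℚ_3 : v_3(x) ≥ 0} and ℤ_3^× = {x ∈ ℤ_3 : v_3(x) = 0}. Here v_3(1593) = v_3(num) − v_3(den) = 3; compare against these criteria.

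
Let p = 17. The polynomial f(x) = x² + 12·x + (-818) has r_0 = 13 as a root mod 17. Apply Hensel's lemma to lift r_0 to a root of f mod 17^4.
r_3 = 75204 (mod 83521)

Hensel: r_{i+1} = r_i − f(r_i)·(f′(r_i))^{-1} mod 17^{i+2}, f′(x) = 2x + 12. Iterate:
  r_0 = 13 (mod 17)
  r_1 = 64 (mod 289)
  r_2 = 1509 (mod 4913)
  r_3 = 75204 (mod 83521)
Final: r = 75204 satisfies f(r) ≡ 0 mod 17^4.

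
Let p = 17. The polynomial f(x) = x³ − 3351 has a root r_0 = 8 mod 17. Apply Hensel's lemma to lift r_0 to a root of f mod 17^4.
r_3 = 7454 (mod 83521)

Hensel: r_{i+1} = r_i − f(r_i)/f′(r_i) mod 17^{i+2}, where f′(x) = 3x². Iterate:
  r_0 = 8 (mod 17)
  r_1 = 229 (mod 289)
  r_2 = 2541 (mod 4913)
  r_3 = 7454 (mod 83521)
Final: r = 7454 with f(r) ≡ 0 mod 17^4.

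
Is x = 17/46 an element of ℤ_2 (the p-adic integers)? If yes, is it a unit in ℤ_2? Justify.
x ∉ ℤ_2 (v_2(x) = -1 < 0)

ℤ_2 = {x ∈ ℚ_2 : v_2(x) ≥ 0} and ℤ_2^× = {x ∈ ℤ_2 : v_2(x) = 0}. Here v_2(17/46) = v_2(num) − v_2(den) = -1; compare against these criteria.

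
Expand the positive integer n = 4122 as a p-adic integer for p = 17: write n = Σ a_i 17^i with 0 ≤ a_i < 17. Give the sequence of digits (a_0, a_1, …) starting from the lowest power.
(a_0, a_1, …) = (8, 4, 14)

Repeated division by 17 gives the digits low-to-high: 4122 = 8 + 4·17^1 + 14·17^2. Digit sequence: (8, 4, 14).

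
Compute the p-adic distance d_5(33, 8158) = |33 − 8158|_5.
d_5(33, 8158) = 1/625

Step 1 — x − y = 33 − 8158 = -8125. Step 2 — v_5(-8125) = 4 (factor: -8125 = −(5^4 · 13); the sign does not affect v_p). Step 3 — |x − y|_5 = 5^{-4} = 1/625.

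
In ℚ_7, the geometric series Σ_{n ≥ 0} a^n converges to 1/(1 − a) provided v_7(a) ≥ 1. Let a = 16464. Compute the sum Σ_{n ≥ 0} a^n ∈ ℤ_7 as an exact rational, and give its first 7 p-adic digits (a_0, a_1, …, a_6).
Σ a^n = 1/(1 − a) = -1/16463;  first 7 digits = (1, 0, 0, 6, 6, 0, 1)

v_7(a) = 3 ≥ 1, so the series converges in ℤ_7 to 1/(1 − a) = 1/(1 − 16464) = -1/16463. Expand this rational in ℤ_7: compute digits iteratively via d_i = x_i mod 7, x_{i+1} = (x_i − d_i)/7. The first 7 digits are (1, 0, 0, 6, 6, 0, 1).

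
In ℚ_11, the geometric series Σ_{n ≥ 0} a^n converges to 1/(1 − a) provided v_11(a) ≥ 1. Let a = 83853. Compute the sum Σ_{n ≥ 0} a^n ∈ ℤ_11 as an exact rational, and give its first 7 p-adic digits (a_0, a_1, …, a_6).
Σ a^n = 1/(1 − a) = -1/83852;  first 7 digits = (1, 0, 0, 8, 5, 0, 9)

v_11(a) = 3 ≥ 1, so the series converges in ℤ_11 to 1/(1 − a) = 1/(1 − 83853) = -1/83852. Expand this rational in ℤ_11: compute digits iteratively via d_i = x_i mod 11, x_{i+1} = (x_i − d_i)/11. The first 7 digits are (1, 0, 0, 8, 5, 0, 9).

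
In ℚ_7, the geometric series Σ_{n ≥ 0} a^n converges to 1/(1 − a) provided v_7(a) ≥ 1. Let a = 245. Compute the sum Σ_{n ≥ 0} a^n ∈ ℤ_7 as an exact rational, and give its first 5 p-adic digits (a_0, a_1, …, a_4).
Σ a^n = 1/(1 − a) = -1/244;  first 5 digits = (1, 0, 5, 0, 4)

v_7(a) = 2 ≥ 1, so the series converges in ℤ_7 to 1/(1 − a) = 1/(1 − 245) = -1/244. Expand this rational in ℤ_7: compute digits iteratively via d_i = x_i mod 7, x_{i+1} = (x_i − d_i)/7. The first 5 digits are (1, 0, 5, 0, 4).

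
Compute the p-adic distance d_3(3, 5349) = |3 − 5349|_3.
d_3(3, 5349) = 1/243

Step 1 — x − y = 3 − 5349 = -5346. Step 2 — v_3(-5346) = 5 (factor: -5346 = −(3^5 · 22); the sign does not affect v_p). Step 3 — |x − y|_3 = 3^{-5} = 1/243.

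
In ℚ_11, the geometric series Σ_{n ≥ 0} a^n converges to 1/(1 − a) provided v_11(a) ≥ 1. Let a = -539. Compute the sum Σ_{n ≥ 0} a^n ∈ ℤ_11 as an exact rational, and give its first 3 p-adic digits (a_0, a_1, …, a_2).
Σ a^n = 1/(1 − a) = 1/540;  first 3 digits = (1, 6, 9)

v_11(a) = 1 ≥ 1, so the series converges in ℤ_11 to 1/(1 − a) = 1/(1 − (-539)) = 1/540. Expand this rational in ℤ_11: compute digits iteratively via d_i = x_i mod 11, x_{i+1} = (x_i − d_i)/11. The first 3 digits are (1, 6, 9).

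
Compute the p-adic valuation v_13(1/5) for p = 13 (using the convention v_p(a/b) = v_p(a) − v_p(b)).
v_13(1/5) = 0

Factor powers of 13 from the numerator and denominator of the reduced fraction: 1 = 13^0 · 1 and 5 = 13^0 · 5. Apply v_p(a/b) = v_p(a) − v_p(b): v_13(1/5) = 0 − 0 = 0.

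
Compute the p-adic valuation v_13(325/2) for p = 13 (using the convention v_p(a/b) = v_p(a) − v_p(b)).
v_13(325/2) = 1

Factor powers of 13 from the numerator and denominator of the reduced fraction: 325 = 13^1 · 25 and 2 = 13^0 · 2. Apply v_p(a/b) = v_p(a) − v_p(b): v_13(325/2) = 1 − 0 = 1.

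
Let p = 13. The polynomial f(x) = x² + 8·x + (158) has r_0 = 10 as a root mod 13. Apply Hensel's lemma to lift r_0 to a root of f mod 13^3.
r_2 = 2038 (mod 2197)

Hensel: r_{i+1} = r_i − f(r_i)·(f′(r_i))^{-1} mod 13^{i+2}, f′(x) = 2x + 8. Iterate:
  r_0 = 10 (mod 13)
  r_1 = 10 (mod 169)
  r_2 = 2038 (mod 2197)
Final: r = 2038 satisfies f(r) ≡ 0 mod 13^3.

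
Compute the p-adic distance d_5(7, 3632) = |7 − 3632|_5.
d_5(7, 3632) = 1/125

Step 1 — x − y = 7 − 3632 = -3625. Step 2 — v_5(-3625) = 3 (factor: -3625 = −(5^3 · 29); the sign does not affect v_p). Step 3 — |x − y|_5 = 5^{-3} = 1/125.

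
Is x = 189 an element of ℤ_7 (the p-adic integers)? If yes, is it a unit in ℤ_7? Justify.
x ∈ ℤ_7 but not a unit; v_7(x) = 1 > 0

ℤ_7 = {x ∈ ℚ_7 : v_7(x) ≥ 0} and ℤ_7^× = {x ∈ ℤ_7 : v_7(x) = 0}. Here v_7(189) = v_7(num) − v_7(den) = 1; compare against these criteria.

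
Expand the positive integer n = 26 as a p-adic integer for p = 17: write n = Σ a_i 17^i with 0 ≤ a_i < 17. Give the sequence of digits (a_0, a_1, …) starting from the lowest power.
(a_0, a_1, …) = (9, 1)

Repeated division by 17 gives the digits low-to-high: 26 = 9 + 1·17^1. Digit sequence: (9, 1).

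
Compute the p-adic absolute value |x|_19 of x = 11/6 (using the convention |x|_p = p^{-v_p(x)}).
|11/6|_19 = 1

Step 1 — compute v_19(x) by factoring powers of 19 out of the numerator and denominator: v_19(11/6) = 0. Step 2 — apply |x|_p = p^{-v_p(x)} = 19^{0} = 1.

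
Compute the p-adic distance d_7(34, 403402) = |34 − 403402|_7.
d_7(34, 403402) = 1/16807

Step 1 — x − y = 34 − 403402 = -403368. Step 2 — v_7(-403368) = 5 (factor: -403368 = −(7^5 · 24); the sign does not affect v_p). Step 3 — |x − y|_7 = 7^{-5} = 1/16807.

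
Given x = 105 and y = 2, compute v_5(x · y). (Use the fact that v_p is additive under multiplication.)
v_5(210) = 1

v_p(x) = 1 (factor: 105 = 5^1 · 21); v_p(y) = 0 (factor: 2 = 5^0 · 2). Additivity: v_p(xy) = v_p(x) + v_p(y) = 1 + 0 = 1. (Direct check: xy = 210 = 5^1 · (42).)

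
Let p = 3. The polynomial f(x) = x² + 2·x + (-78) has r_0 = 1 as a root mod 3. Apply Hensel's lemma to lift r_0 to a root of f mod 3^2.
r_1 = 4 (mod 9)

Hensel: r_{i+1} = r_i − f(r_i)·(f′(r_i))^{-1} mod 3^{i+2}, f′(x) = 2x + 2. Iterate:
  r_0 = 1 (mod 3)
  r_1 = 4 (mod 9)
Final: r = 4 satisfies f(r) ≡ 0 mod 3^2.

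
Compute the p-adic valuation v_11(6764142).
v_11(6764142) = 5

v_11(n) is the largest exponent k such that 11^k divides n. Factor out: 6764142 = 11^5 · 42. (Sign doesn't affect v_p.) So v_11(6764142) = 5.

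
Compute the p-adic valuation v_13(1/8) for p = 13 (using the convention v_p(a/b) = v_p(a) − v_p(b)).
v_13(1/8) = 0

Factor powers of 13 from the numerator and denominator of the reduced fraction: 1 = 13^0 · 1 and 8 = 13^0 · 8. Apply v_p(a/b) = v_p(a) − v_p(b): v_13(1/8) = 0 − 0 = 0.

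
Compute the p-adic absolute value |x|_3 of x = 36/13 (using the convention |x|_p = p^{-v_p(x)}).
|36/13|_3 = 1/9

Step 1 — compute v_3(x) by factoring powers of 3 out of the numerator and denominator: v_3(36/13) = 2. Step 2 — apply |x|_p = p^{-v_p(x)} = 3^{-2} = 1/9.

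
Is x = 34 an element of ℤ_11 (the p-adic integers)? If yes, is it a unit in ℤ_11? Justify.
x ∈ ℤ_11^× (unit); v_11(x) = 0

ℤ_11 = {x ∈ ℚ_11 : v_11(x) ≥ 0} and ℤ_11^× = {x ∈ ℤ_11 : v_11(x) = 0}. Here v_11(34) = v_11(num) − v_11(den) = 0; compare against these criteria.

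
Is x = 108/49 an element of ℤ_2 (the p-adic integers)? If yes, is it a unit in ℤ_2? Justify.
x ∈ ℤ_2 but not a unit; v_2(x) = 2 > 0

ℤ_2 = {x ∈ ℚ_2 : v_2(x) ≥ 0} and ℤ_2^× = {x ∈ ℤ_2 : v_2(x) = 0}. Here v_2(108/49) = v_2(num) − v_2(den) = 2; compare against these criteria.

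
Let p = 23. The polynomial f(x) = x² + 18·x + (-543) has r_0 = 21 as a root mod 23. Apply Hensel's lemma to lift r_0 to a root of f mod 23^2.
r_1 = 228 (mod 529)

Hensel: r_{i+1} = r_i − f(r_i)·(f′(r_i))^{-1} mod 23^{i+2}, f′(x) = 2x + 18. Iterate:
  r_0 = 21 (mod 23)
  r_1 = 228 (mod 529)
Final: r = 228 satisfies f(r) ≡ 0 mod 23^2.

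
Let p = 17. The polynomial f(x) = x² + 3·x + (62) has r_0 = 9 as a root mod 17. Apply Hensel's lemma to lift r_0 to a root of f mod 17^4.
r_3 = 26410 (mod 83521)

Hensel: r_{i+1} = r_i − f(r_i)·(f′(r_i))^{-1} mod 17^{i+2}, f′(x) = 2x + 3. Iterate:
  r_0 = 9 (mod 17)
  r_1 = 111 (mod 289)
  r_2 = 1845 (mod 4913)
  r_3 = 26410 (mod 83521)
Final: r = 26410 satisfies f(r) ≡ 0 mod 17^4.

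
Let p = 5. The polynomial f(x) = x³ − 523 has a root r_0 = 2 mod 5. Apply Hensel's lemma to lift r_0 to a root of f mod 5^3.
r_2 = 22 (mod 125)

Hensel: r_{i+1} = r_i − f(r_i)/f′(r_i) mod 5^{i+2}, where f′(x) = 3x². Iterate:
  r_0 = 2 (mod 5)
  r_1 = 22 (mod 25)
  r_2 = 22 (mod 125)
Final: r = 22 with f(r) ≡ 0 mod 5^3.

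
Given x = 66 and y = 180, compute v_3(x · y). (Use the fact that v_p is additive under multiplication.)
v_3(11880) = 3

v_p(x) = 1 (factor: 66 = 3^1 · 22); v_p(y) = 2 (factor: 180 = 3^2 · 20). Additivity: v_p(xy) = v_p(x) + v_p(y) = 1 + 2 = 3. (Direct check: xy = 11880 = 3^3 · (440).)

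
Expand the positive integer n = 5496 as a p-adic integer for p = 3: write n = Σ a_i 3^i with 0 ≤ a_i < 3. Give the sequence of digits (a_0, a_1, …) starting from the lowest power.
(a_0, a_1, …) = (0, 2, 1, 2, 1, 1, 1, 2)

Repeated division by 3 gives the digits low-to-high: 5496 = 2·3^1 + 1·3^2 + 2·3^3 + 1·3^4 + 1·3^5 + 1·3^6 + 2·3^7. Digit sequence: (0, 2, 1, 2, 1, 1, 1, 2).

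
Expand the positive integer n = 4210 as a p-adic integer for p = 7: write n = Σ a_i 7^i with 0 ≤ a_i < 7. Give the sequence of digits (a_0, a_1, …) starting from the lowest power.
(a_0, a_1, …) = (3, 6, 1, 5, 1)

Repeated division by 7 gives the digits low-to-high: 4210 = 3 + 6·7^1 + 1·7^2 + 5·7^3 + 1·7^4. Digit sequence: (3, 6, 1, 5, 1).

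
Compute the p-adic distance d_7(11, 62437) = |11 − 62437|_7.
d_7(11, 62437) = 1/2401

Step 1 — x − y = 11 − 62437 = -62426. Step 2 — v_7(-62426) = 4 (factor: -62426 = −(7^4 · 26); the sign does not affect v_p). Step 3 — |x − y|_7 = 7^{-4} = 1/2401.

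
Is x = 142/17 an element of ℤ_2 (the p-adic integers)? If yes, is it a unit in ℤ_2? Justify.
x ∈ ℤ_2 but not a unit; v_2(x) = 1 > 0

ℤ_2 = {x ∈ ℚ_2 : v_2(x) ≥ 0} and ℤ_2^× = {x ∈ ℤ_2 : v_2(x) = 0}. Here v_2(142/17) = v_2(num) − v_2(den) = 1; compare against these criteria.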